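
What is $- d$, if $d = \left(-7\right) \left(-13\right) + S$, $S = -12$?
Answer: $-79$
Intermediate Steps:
$d = 79$ ($d = \left(-7\right) \left(-13\right) - 12 = 91 - 12 = 79$)
$- d = \left(-1\right) 79 = -79$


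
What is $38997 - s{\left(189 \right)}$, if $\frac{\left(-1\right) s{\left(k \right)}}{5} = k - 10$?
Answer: $39892$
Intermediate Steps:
$s{\left(k \right)} = 50 - 5 k$ ($s{\left(k \right)} = - 5 \left(k - 10\right) = - 5 \left(-10 + k\right) = 50 - 5 k$)
$38997 - s{\left(189 \right)} = 38997 - \left(50 - 945\right) = 38997 - -895 = 38997 + 895 = 39892$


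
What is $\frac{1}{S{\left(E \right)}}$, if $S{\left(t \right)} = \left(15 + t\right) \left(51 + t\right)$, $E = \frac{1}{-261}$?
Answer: $\frac{68121}{52095340} \approx 0.0013076$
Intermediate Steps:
$E = - \frac{1}{261} \approx -0.0038314$
$\frac{1}{S{\left(E \right)}} = \frac{1}{765 + \left(- \frac{1}{261}\right)^{2} + 66 \left(- \frac{1}{261}\right)} = \frac{1}{765 + \frac{1}{68121} - \frac{22}{87}} = \frac{1}{\frac{52095340}{68121}} = \frac{68121}{52095340}$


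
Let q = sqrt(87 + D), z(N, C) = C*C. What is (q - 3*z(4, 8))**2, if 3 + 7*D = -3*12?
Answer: (-1344 + sqrt(3990))**2/49 ≈ 33480.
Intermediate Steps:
z(N, C) = C**2
D = -39/7 (D = -3/7 + (-3*12)/7 = -3/7 + (1/7)*(-36) = -3/7 - 36/7 = -39/7 ≈ -5.5714)
q = sqrt(3990)/7 (q = sqrt(87 - 39/7) = sqrt(570/7) = sqrt(3990)/7 ≈ 9.0238)
(q - 3*z(4, 8))**2 = (sqrt(3990)/7 - 3*8**2)**2 = (sqrt(3990)/7 - 3*64)**2 = (sqrt(3990)/7 - 192)**2 = (-192 + sqrt(3990)/7)**2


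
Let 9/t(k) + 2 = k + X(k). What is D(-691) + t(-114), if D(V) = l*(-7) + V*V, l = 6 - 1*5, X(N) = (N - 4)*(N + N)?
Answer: 12790573521/26788 ≈ 4.7747e+5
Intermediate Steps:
X(N) = 2*N*(-4 + N) (X(N) = (-4 + N)*(2*N) = 2*N*(-4 + N))
t(k) = 9/(-2 + k + 2*k*(-4 + k)) (t(k) = 9/(-2 + (k + 2*k*(-4 + k))) = 9/(-2 + k + 2*k*(-4 + k)))
l = 1 (l = 6 - 5 = 1)
D(V) = -7 + V² (D(V) = 1*(-7) + V*V = -7 + V²)
D(-691) + t(-114) = (-7 + (-691)²) + 9/(-2 - 114 + 2*(-114)*(-4 - 114)) = (-7 + 477481) + 9/(-2 - 114 + 2*(-114)*(-118)) = 477474 + 9/(-2 - 114 + 26904) = 477474 + 9/26788 = 12790573521/26788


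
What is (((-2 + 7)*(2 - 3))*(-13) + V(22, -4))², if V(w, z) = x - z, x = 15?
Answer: 7056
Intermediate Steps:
V(w, z) = 15 - z
(((-2 + 7)*(2 - 3))*(-13) + V(22, -4))² = (((-2 + 7)*(2 - 3))*(-13) + (15 - 1*(-4)))² = ((5*(-1))*(-13) + (15 + 4))² = (-5*(-13) + 19)² = (65 + 19)² = 84² = 7056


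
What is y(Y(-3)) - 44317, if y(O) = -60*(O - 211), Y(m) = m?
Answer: -31477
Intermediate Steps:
y(O) = 12660 - 60*O (y(O) = -60*(-211 + O) = 12660 - 60*O)
y(Y(-3)) - 44317 = (12660 - 60*(-3)) - 44317 = (12660 + 180) - 44317 = 12840 - 44317 = -31477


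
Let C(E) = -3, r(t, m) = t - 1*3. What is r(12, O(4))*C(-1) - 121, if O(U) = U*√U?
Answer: -148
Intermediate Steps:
O(U) = U^(3/2)
r(t, m) = -3 + t (r(t, m) = t - 3 = -3 + t)
r(12, O(4))*C(-1) - 121 = (-3 + 12)*(-3) - 121 = 9*(-3) - 121 = -27 - 121 = -148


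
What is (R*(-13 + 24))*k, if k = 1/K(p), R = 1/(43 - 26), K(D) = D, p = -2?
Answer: -11/34 ≈ -0.32353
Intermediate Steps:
R = 1/17 ≈ 0.058824
k = -½ (k = 1/(-2) = -½ ≈ -0.50000)
(R*(-13 + 24))*k = ((-13 + 24)/17)*(-½) = ((1/17)*11)*(-½) = (11/17)*(-½) = -11/34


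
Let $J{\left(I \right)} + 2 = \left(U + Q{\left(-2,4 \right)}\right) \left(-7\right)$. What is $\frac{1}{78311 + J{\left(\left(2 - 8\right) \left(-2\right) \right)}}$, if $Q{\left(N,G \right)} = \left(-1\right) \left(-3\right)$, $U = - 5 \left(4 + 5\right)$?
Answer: $\frac{1}{78603} \approx 1.2722 \cdot 10^{-5}$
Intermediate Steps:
$U = -45$ ($U = \left(-5\right) 9 = -45$)
$Q{\left(N,G \right)} = 3$
$J{\left(I \right)} = 292$ ($J{\left(I \right)} = -2 + \left(-45 + 3\right) \left(-7\right) = -2 - -294 = -2 + 294 = 292$)
$\frac{1}{78311 + J{\left(\left(2 - 8\right) \left(-2\right) \right)}} = \frac{1}{78311 + 292} = \frac{1}{78603}$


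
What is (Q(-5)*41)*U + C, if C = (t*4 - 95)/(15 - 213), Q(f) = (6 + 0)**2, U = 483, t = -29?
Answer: 141155995/198 ≈ 7.1291e+5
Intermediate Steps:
Q(f) = 36 (Q(f) = 6**2 = 36)
C = 211/198 (C = (-29*4 - 95)/(15 - 213) = (-116 - 95)/(-198) = -211*(-1/198) = 211/198 ≈ 1.0657)
(Q(-5)*41)*U + C = (36*41)*483 + 211/198 = 1476*483 + 211/198 = 712908 + 211/198 = 141155995/198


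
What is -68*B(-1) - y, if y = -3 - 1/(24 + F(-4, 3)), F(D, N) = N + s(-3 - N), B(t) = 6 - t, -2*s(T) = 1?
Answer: -25067/53 ≈ -472.96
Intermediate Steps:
s(T) = -½ (s(T) = -½*1 = -½)
F(D, N) = -½ + N (F(D, N) = N - ½ = -½ + N)
y = -161/53 (y = -3 - 1/(24 + (-½ + 3)) = -3 - 1/(24 + 5/2) = -3 - 1/(53/2) = -3 + (2/53)*(-1) = -3 - 2/53 = -161/53 ≈ -3.0377)
-68*B(-1) - y = -68*(6 - 1*(-1)) - 1*(-161/53) = -68*(6 + 1) + 161/53 = -68*7 + 161/53 = -476 + 161/53 = -25067/53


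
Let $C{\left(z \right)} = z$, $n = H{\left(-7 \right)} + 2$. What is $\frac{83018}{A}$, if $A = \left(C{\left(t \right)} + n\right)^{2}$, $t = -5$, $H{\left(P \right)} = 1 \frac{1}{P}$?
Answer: $\frac{2033941}{242} \approx 8404.7$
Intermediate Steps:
$H{\left(P \right)} = \frac{1}{P}$
$n = \frac{13}{7}$ ($n = \frac{1}{-7} + 2 = - \frac{1}{7} + 2 = \frac{13}{7} \approx 1.8571$)
$A = \frac{484}{49}$ ($A = \left(-5 + \frac{13}{7}\right)^{2} = \left(- \frac{22}{7}\right)^{2} = \frac{484}{49} \approx 9.8775$)
$\frac{83018}{A} = \frac{83018}{\frac{484}{49}} = 83018 \cdot \frac{49}{484} = \frac{2033941}{242}$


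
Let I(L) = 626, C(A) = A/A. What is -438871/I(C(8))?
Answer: -438871/626 ≈ -701.07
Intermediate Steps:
C(A) = 1
-438871/I(C(8)) = -438871/626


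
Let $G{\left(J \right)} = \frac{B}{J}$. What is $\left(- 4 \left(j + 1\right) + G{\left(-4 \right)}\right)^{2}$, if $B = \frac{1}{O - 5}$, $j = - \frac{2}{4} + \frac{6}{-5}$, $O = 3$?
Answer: $\frac{13689}{1600} \approx 8.5556$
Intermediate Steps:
$j = - \frac{17}{10}$ ($j = \left(-2\right) \frac{1}{4} + 6 \left(- \frac{1}{5}\right) = - \frac{1}{2} - \frac{6}{5} = - \frac{17}{10} \approx -1.7$)
$B = - \frac{1}{2}$ ($B = \frac{1}{3 - 5} = \frac{1}{-2} = - \frac{1}{2} \approx -0.5$)
$G{\left(J \right)} = - \frac{1}{2 J}$
$\left(- 4 \left(j + 1\right) + G{\left(-4 \right)}\right)^{2} = \left(- 4 \left(- \frac{17}{10} + 1\right) - \frac{1}{2 \left(-4\right)}\right)^{2} = \left(\left(-4\right) \left(- \frac{7}{10}\right) - - \frac{1}{8}\right)^{2} = \left(\frac{14}{5} + \frac{1}{8}\right)^{2} = \left(\frac{117}{40}\right)^{2} = \frac{13689}{1600}$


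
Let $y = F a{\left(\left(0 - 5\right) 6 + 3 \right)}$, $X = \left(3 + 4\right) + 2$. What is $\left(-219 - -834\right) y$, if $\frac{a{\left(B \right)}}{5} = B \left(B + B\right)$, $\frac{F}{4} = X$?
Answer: $161400600$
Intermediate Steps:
$X = 9$ ($X = 7 + 2 = 9$)
$F = 36$ ($F = 4 \cdot 9 = 36$)
$a{\left(B \right)} = 10 B^{2}$ ($a{\left(B \right)} = 5 B \left(B + B\right) = 5 B 2 B = 5 \cdot 2 B^{2} = 10 B^{2}$)
$y = 262440$ ($y = 36 \cdot 10 \left(\left(0 - 5\right) 6 + 3\right)^{2} = 36 \cdot 10 \left(\left(-5\right) 6 + 3\right)^{2} = 36 \cdot 10 \left(-30 + 3\right)^{2} = 36 \cdot 10 \left(-27\right)^{2} = 36 \cdot 10 \cdot 729 = 36 \cdot 7290 = 262440$)
$\left(-219 - -834\right) y = \left(-219 - -834\right) 262440 = \left(-219 + 834\right) 262440 = 615 \cdot 262440 = 161400600$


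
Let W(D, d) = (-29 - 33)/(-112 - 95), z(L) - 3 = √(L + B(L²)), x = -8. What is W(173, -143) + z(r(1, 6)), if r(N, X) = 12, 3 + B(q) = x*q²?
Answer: 683/207 + 3*I*√18431 ≈ 3.2995 + 407.28*I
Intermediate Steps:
B(q) = -3 - 8*q²
z(L) = 3 + √(-3 + L - 8*L⁴) (z(L) = 3 + √(L + (-3 - 8*L⁴)) = 3 + √(-3 + L - 8*L⁴))
W(D, d) = 62/207 (W(D, d) = -62/(-207) = -62*(-1/207) = 62/207)
W(173, -143) + z(r(1, 6)) = 62/207 + (3 + √(-3 + 12 - 8*12⁴)) = 62/207 + (3 + √(-3 + 12 - 8*20736)) = 62/207 + (3 + √(-3 + 12 - 165888)) = 62/207 + (3 + √(-165879)) = 62/207 + (3 + 3*I*√18431) = 683/207 + 3*I*√18431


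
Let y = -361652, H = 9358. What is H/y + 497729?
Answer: 90002339475/180826 ≈ 4.9773e+5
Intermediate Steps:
H/y + 497729 = 9358/(-361652) + 497729 = 9358*(-1/361652) + 497729 = -4679/180826 + 497729 = 90002339475/180826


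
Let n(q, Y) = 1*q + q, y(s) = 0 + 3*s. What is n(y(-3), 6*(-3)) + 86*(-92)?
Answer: -7930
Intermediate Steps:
y(s) = 3*s
n(q, Y) = 2*q (n(q, Y) = q + q = 2*q)
n(y(-3), 6*(-3)) + 86*(-92) = 2*(3*(-3)) + 86*(-92) = 2*(-9) - 7912 = -18 - 7912 = -7930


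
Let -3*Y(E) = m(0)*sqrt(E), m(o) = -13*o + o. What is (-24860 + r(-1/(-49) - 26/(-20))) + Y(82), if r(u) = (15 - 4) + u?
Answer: -12175363/490 ≈ -24848.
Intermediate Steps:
r(u) = 11 + u
m(o) = -12*o
Y(E) = 0 (Y(E) = -(-12*0)*sqrt(E)/3 = -0*sqrt(E) = -1/3*0 = 0)
(-24860 + r(-1/(-49) - 26/(-20))) + Y(82) = (-24860 + (11 + (-1/(-49) - 26/(-20)))) + 0 = (-24860 + (11 + (-1*(-1/49) - 26*(-1/20)))) + 0 = (-24860 + (11 + (1/49 + 13/10))) + 0 = (-24860 + (11 + 647/490)) + 0 = (-24860 + 6037/490) + 0 = -12175363/490 + 0 = -12175363/490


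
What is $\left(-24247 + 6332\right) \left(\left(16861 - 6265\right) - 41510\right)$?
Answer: $553824310$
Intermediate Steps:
$\left(-24247 + 6332\right) \left(\left(16861 - 6265\right) - 41510\right) = - 17915 \left(10596 - 41510\right) = \left(-17915\right) \left(-30914\right) = 553824310$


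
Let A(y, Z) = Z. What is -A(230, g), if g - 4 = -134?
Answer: 130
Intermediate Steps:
g = -130 (g = 4 - 134 = -130)
-A(230, g) = -1*(-130) = 130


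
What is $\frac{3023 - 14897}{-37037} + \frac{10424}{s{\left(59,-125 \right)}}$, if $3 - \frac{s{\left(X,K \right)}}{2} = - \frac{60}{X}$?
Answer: $\frac{11391987934}{8777769} \approx 1297.8$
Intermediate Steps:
$s{\left(X,K \right)} = 6 + \frac{120}{X}$ ($s{\left(X,K \right)} = 6 - 2 \left(- \frac{60}{X}\right) = 6 + \frac{120}{X}$)
$\frac{3023 - 14897}{-37037} + \frac{10424}{s{\left(59,-125 \right)}} = \frac{3023 - 14897}{-37037} + \frac{10424}{6 + \frac{120}{59}} = \left(3023 - 14897\right) \left(- \frac{1}{37037}\right) + \frac{10424}{6 + 120 \cdot \frac{1}{59}} = \left(-11874\right) \left(- \frac{1}{37037}\right) + \frac{10424}{6 + \frac{120}{59}} = \frac{11874}{37037} + \frac{10424}{\frac{474}{59}} = \frac{11874}{37037} + 10424 \cdot \frac{59}{474} = \frac{11874}{37037} + \frac{307508}{237} = \frac{11391987934}{8777769}$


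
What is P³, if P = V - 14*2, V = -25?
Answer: -148877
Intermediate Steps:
P = -53 (P = -25 - 14*2 = -25 - 1*28 = -25 - 28 = -53)
P³ = (-53)³ = -148877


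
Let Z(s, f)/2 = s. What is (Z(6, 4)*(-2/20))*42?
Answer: -252/5 ≈ -50.400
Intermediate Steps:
Z(s, f) = 2*s
(Z(6, 4)*(-2/20))*42 = ((2*6)*(-2/20))*42 = (12*(-2*1/20))*42 = (12*(-⅒))*42 = -6/5*42 = -252/5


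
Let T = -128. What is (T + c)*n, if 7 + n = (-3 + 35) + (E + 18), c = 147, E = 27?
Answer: 1330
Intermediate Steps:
n = 70 (n = -7 + ((-3 + 35) + (27 + 18)) = -7 + (32 + 45) = -7 + 77 = 70)
(T + c)*n = (-128 + 147)*70 = 19*70 = 1330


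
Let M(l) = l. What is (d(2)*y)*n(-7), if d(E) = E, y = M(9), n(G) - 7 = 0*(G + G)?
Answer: 126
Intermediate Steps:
n(G) = 7 (n(G) = 7 + 0*(G + G) = 7 + 0*(2*G) = 7 + 0 = 7)
y = 9
(d(2)*y)*n(-7) = (2*9)*7 = 18*7 = 126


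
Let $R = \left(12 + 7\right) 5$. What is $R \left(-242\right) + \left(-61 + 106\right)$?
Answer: $-22945$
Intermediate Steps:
$R = 95$ ($R = 19 \cdot 5 = 95$)
$R \left(-242\right) + \left(-61 + 106\right) = 95 \left(-242\right) + \left(-61 + 106\right) = -22990 + 45 = -22945$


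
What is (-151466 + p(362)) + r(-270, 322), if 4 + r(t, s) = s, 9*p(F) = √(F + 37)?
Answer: -151148 + √399/9 ≈ -1.5115e+5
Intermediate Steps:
p(F) = √(37 + F)/9 (p(F) = √(F + 37)/9 = √(37 + F)/9)
r(t, s) = -4 + s
(-151466 + p(362)) + r(-270, 322) = (-151466 + √(37 + 362)/9) + (-4 + 322) = (-151466 + √399/9) + 318 = -151148 + √399/9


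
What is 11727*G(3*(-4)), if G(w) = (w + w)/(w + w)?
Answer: 11727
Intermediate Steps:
G(w) = 1 (G(w) = (2*w)/((2*w)) = (2*w)*(1/(2*w)) = 1)
11727*G(3*(-4)) = 11727*1 = 11727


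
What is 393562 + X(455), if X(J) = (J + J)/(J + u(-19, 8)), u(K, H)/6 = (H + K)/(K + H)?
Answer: 181432992/461 ≈ 3.9356e+5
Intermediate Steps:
u(K, H) = 6 (u(K, H) = 6*((H + K)/(K + H)) = 6*((H + K)/(H + K)) = 6*1 = 6)
X(J) = 2*J/(6 + J) (X(J) = (J + J)/(J + 6) = (2*J)/(6 + J) = 2*J/(6 + J))
393562 + X(455) = 393562 + 2*455/(6 + 455) = 393562 + 2*455/461 = 393562 + 2*455*(1/461) = 393562 + 910/461 = 181432992/461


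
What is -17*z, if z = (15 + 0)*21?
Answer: -5355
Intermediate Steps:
z = 315 (z = 15*21 = 315)
-17*z = -17*315 = -5355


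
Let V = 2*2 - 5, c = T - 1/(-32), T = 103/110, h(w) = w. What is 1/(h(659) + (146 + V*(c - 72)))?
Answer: 1760/1541817 ≈ 0.0011415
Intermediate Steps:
T = 103/110 (T = 103*(1/110) = 103/110 ≈ 0.93636)
c = 1703/1760 (c = 103/110 - 1/(-32) = 103/110 - 1*(-1/32) = 103/110 + 1/32 = 1703/1760 ≈ 0.96761)
V = -1 (V = 4 - 5 = -1)
1/(h(659) + (146 + V*(c - 72))) = 1/(659 + (146 - (1703/1760 - 72))) = 1/(659 + (146 - 1*(-125017/1760))) = 1/(659 + (146 + 125017/1760)) = 1/(659 + 381977/1760) = 1/(1541817/1760) = 1760/1541817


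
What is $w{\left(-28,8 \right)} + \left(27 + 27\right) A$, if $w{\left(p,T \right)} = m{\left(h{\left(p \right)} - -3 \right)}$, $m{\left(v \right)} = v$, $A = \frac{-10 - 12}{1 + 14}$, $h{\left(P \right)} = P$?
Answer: $- \frac{521}{5} \approx -104.2$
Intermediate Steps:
$A = - \frac{22}{15} \approx -1.4667$
$w{\left(p,T \right)} = 3 + p$ ($w{\left(p,T \right)} = p - -3 = p + 3 = 3 + p$)
$w{\left(-28,8 \right)} + \left(27 + 27\right) A = \left(3 - 28\right) + \left(27 + 27\right) \left(- \frac{22}{15}\right) = -25 + 54 \left(- \frac{22}{15}\right) = -25 - \frac{396}{5} = - \frac{521}{5}$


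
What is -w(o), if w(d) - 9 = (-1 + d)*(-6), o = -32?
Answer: -207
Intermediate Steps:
w(d) = 15 - 6*d (w(d) = 9 + (-1 + d)*(-6) = 9 + (6 - 6*d) = 15 - 6*d)
-w(o) = -(15 - 6*(-32)) = -(15 + 192) = -1*207 = -207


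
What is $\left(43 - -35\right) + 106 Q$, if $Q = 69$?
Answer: $7392$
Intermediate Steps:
$\left(43 - -35\right) + 106 Q = \left(43 - -35\right) + 106 \cdot 69 = \left(43 + 35\right) + 7314 = 78 + 7314 = 7392$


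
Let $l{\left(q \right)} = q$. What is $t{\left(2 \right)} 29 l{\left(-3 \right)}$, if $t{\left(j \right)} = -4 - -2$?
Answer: $174$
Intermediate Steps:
$t{\left(j \right)} = -2$ ($t{\left(j \right)} = -4 + 2 = -2$)
$t{\left(2 \right)} 29 l{\left(-3 \right)} = \left(-2\right) 29 \left(-3\right) = \left(-58\right) \left(-3\right) = 174$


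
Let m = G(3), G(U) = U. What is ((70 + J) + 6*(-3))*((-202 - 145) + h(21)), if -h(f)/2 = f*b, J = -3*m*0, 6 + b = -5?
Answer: 5980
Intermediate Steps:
b = -11 (b = -6 - 5 = -11)
m = 3
J = 0 (J = -3*3*0 = -9*0 = 0)
h(f) = 22*f (h(f) = -2*f*(-11) = -(-22)*f = 22*f)
((70 + J) + 6*(-3))*((-202 - 145) + h(21)) = ((70 + 0) + 6*(-3))*((-202 - 145) + 22*21) = (70 - 18)*(-347 + 462) = 52*115 = 5980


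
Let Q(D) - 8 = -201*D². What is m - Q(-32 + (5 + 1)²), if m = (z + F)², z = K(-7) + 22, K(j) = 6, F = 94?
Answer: 18092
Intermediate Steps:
z = 28 (z = 6 + 22 = 28)
Q(D) = 8 - 201*D²
m = 14884 (m = (28 + 94)² = 122² = 14884)
m - Q(-32 + (5 + 1)²) = 14884 - (8 - 201*(-32 + (5 + 1)²)²) = 14884 - (8 - 201*(-32 + 6²)²) = 14884 - (8 - 201*(-32 + 36)²) = 14884 - (8 - 201*4²) = 14884 - (8 - 201*16) = 14884 - (8 - 3216) = 14884 - 1*(-3208) = 14884 + 3208 = 18092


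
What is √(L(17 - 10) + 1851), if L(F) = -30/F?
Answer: √90489/7 ≈ 42.973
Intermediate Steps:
√(L(17 - 10) + 1851) = √(-30/(17 - 10) + 1851) = √(-30/7 + 1851) = √(12927/7) = √90489/7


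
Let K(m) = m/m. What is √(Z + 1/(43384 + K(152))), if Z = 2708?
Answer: √5097155316685/43385 ≈ 52.038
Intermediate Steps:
K(m) = 1
√(Z + 1/(43384 + K(152))) = √(2708 + 1/(43384 + 1)) = √(2708 + 1/43385) = √(117486581/43385) = √5097155316685/43385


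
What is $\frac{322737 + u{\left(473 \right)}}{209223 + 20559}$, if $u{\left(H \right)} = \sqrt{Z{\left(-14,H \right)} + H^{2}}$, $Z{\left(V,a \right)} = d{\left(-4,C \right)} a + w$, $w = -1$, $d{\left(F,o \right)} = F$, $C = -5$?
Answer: $\frac{107579}{76594} + \frac{\sqrt{55459}}{114891} \approx 1.4066$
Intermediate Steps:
$Z{\left(V,a \right)} = -1 - 4 a$ ($Z{\left(V,a \right)} = - 4 a - 1 = -1 - 4 a$)
$u{\left(H \right)} = \sqrt{-1 + H^{2} - 4 H}$ ($u{\left(H \right)} = \sqrt{\left(-1 - 4 H\right) + H^{2}} = \sqrt{-1 + H^{2} - 4 H}$)
$\frac{322737 + u{\left(473 \right)}}{209223 + 20559} = \frac{322737 + \sqrt{-1 + 473^{2} - 1892}}{209223 + 20559} = \frac{322737 + \sqrt{-1 + 223729 - 1892}}{229782} = \left(322737 + \sqrt{221836}\right) \frac{1}{229782} = \left(322737 + 2 \sqrt{55459}\right) \frac{1}{229782} = \frac{107579}{76594} + \frac{\sqrt{55459}}{114891}$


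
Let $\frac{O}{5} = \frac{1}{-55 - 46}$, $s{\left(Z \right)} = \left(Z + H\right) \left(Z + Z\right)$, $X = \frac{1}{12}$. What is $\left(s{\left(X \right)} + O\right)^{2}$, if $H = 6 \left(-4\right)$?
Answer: $\frac{861246409}{52881984} \approx 16.286$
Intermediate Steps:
$X = \frac{1}{12} \approx 0.083333$
$H = -24$
$s{\left(Z \right)} = 2 Z \left(-24 + Z\right)$ ($s{\left(Z \right)} = \left(Z - 24\right) \left(Z + Z\right) = \left(-24 + Z\right) 2 Z = 2 Z \left(-24 + Z\right)$)
$O = - \frac{5}{101}$ ($O = \frac{5}{-55 - 46} = \frac{5}{-101} = 5 \left(- \frac{1}{101}\right) = - \frac{5}{101} \approx -0.049505$)
$\left(s{\left(X \right)} + O\right)^{2} = \left(2 \cdot \frac{1}{12} \left(-24 + \frac{1}{12}\right) - \frac{5}{101}\right)^{2} = \left(2 \cdot \frac{1}{12} \left(- \frac{287}{12}\right) - \frac{5}{101}\right)^{2} = \left(- \frac{287}{72} - \frac{5}{101}\right)^{2} = \left(- \frac{29347}{7272}\right)^{2} = \frac{861246409}{52881984}$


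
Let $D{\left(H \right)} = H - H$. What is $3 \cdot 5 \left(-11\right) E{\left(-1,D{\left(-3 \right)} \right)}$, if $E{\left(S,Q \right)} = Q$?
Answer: $0$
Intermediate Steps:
$D{\left(H \right)} = 0$
$3 \cdot 5 \left(-11\right) E{\left(-1,D{\left(-3 \right)} \right)} = 3 \cdot 5 \left(-11\right) 0 = 15 \left(-11\right) 0 = \left(-165\right) 0 = 0$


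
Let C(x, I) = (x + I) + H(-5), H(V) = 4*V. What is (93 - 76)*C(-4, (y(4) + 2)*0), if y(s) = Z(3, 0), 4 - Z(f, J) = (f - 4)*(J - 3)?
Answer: -408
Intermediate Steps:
Z(f, J) = 4 - (-4 + f)*(-3 + J) (Z(f, J) = 4 - (f - 4)*(J - 3) = 4 - (-4 + f)*(-3 + J))
y(s) = 1 (y(s) = -8 + 3*3 + 4*0 - 1*0*3 = -8 + 9 + 0 + 0 = 1)
C(x, I) = -20 + I + x (C(x, I) = (x + I) + 4*(-5) = (I + x) - 20 = -20 + I + x)
(93 - 76)*C(-4, (y(4) + 2)*0) = (93 - 76)*(-20 + (1 + 2)*0 - 4) = 17*(-20 + 3*0 - 4) = 17*(-20 + 0 - 4) = 17*(-24) = -408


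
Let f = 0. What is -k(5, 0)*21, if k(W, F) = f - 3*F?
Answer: 0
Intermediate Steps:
k(W, F) = -3*F (k(W, F) = 0 - 3*F = -3*F)
-k(5, 0)*21 = -(-3)*0*21 = -1*0*21 = 0*21 = 0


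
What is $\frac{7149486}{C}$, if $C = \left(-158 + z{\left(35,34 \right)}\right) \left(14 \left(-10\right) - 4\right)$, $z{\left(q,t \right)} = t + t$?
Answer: $\frac{1191581}{2160} \approx 551.66$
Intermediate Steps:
$z{\left(q,t \right)} = 2 t$
$C = 12960$ ($C = \left(-158 + 2 \cdot 34\right) \left(14 \left(-10\right) - 4\right) = \left(-158 + 68\right) \left(-140 - 4\right) = \left(-90\right) \left(-144\right) = 12960$)
$\frac{7149486}{C} = \frac{7149486}{12960} = 7149486 \cdot \frac{1}{12960} = \frac{1191581}{2160}$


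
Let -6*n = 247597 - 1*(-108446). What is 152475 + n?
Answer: 186269/2 ≈ 93135.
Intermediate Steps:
n = -118681/2 (n = -(247597 - 1*(-108446))/6 = -(247597 + 108446)/6 = -⅙*356043 = -118681/2 ≈ -59341.)
152475 + n = 152475 - 118681/2 = 186269/2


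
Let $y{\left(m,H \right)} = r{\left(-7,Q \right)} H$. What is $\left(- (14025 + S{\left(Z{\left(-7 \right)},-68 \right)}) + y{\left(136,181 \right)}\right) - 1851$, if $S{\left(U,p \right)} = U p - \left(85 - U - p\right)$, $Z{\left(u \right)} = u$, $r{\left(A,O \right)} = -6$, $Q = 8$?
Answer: $-17278$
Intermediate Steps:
$y{\left(m,H \right)} = - 6 H$
$S{\left(U,p \right)} = -85 + U + p + U p$ ($S{\left(U,p \right)} = U p + \left(-85 + U + p\right) = -85 + U + p + U p$)
$\left(- (14025 + S{\left(Z{\left(-7 \right)},-68 \right)}) + y{\left(136,181 \right)}\right) - 1851 = \left(- (14025 - -316) - 1086\right) - 1851 = \left(- (14025 + 316) - 1086\right) - 1851 = \left(\left(-1\right) 14341 - 1086\right) - 1851 = \left(-14341 - 1086\right) - 1851 = -15427 - 1851 = -17278$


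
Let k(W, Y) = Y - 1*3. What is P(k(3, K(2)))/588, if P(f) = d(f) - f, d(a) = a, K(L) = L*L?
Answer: 0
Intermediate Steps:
K(L) = L**2
k(W, Y) = -3 + Y (k(W, Y) = Y - 3 = -3 + Y)
P(f) = 0 (P(f) = f - f = 0)
P(k(3, K(2)))/588 = 0/588 = 0*(1/588) = 0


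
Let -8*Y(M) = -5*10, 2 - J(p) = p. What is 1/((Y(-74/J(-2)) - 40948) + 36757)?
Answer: -4/16739 ≈ -0.00023896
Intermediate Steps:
J(p) = 2 - p
Y(M) = 25/4 (Y(M) = -(-5)*10/8 = -1/8*(-50) = 25/4)
1/((Y(-74/J(-2)) - 40948) + 36757) = 1/((25/4 - 40948) + 36757) = 1/(-163767/4 + 36757) = 1/(-16739/4) = -4/16739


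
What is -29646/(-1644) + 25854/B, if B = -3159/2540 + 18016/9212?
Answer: 41459263862523/1141205342 ≈ 36329.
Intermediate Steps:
B = 4164983/5849620 (B = -3159*1/2540 + 18016*(1/9212) = -3159/2540 + 4504/2303 = 4164983/5849620 ≈ 0.71201)
-29646/(-1644) + 25854/B = -29646/(-1644) + 25854/(4164983/5849620) = -29646*(-1/1644) + 25854*(5849620/4164983) = 4941/274 + 151236075480/4164983 = 41459263862523/1141205342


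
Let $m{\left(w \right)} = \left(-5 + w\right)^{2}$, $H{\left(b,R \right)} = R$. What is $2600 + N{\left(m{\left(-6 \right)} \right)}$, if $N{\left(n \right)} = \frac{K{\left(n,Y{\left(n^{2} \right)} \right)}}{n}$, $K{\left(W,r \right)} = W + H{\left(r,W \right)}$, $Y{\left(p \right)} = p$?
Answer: $2602$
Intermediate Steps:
$K{\left(W,r \right)} = 2 W$ ($K{\left(W,r \right)} = W + W = 2 W$)
$N{\left(n \right)} = 2$ ($N{\left(n \right)} = \frac{2 n}{n} = 2$)
$2600 + N{\left(m{\left(-6 \right)} \right)} = 2600 + 2 = 2602$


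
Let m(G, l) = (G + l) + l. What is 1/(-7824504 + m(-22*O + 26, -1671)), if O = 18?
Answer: -1/7828216 ≈ -1.2774e-7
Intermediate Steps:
m(G, l) = G + 2*l
1/(-7824504 + m(-22*O + 26, -1671)) = 1/(-7824504 + ((-22*18 + 26) + 2*(-1671))) = 1/(-7824504 + ((-396 + 26) - 3342)) = 1/(-7824504 + (-370 - 3342)) = 1/(-7824504 - 3712) = 1/(-7828216) = -1/7828216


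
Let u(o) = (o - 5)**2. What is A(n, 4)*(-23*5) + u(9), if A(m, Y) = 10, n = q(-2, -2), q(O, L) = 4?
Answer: -1134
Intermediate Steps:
n = 4
u(o) = (-5 + o)**2
A(n, 4)*(-23*5) + u(9) = 10*(-23*5) + (-5 + 9)**2 = 10*(-115) + 4**2 = -1150 + 16 = -1134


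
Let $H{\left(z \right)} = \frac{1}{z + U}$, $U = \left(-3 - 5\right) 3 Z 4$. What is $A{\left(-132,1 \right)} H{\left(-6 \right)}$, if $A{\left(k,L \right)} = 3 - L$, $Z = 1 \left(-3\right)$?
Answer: $\frac{1}{141} \approx 0.0070922$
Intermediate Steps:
$Z = -3$
$U = 288$ ($U = \left(-3 - 5\right) 3 \left(\left(-3\right) 4\right) = \left(-8\right) 3 \left(-12\right) = \left(-24\right) \left(-12\right) = 288$)
$H{\left(z \right)} = \frac{1}{288 + z}$ ($H{\left(z \right)} = \frac{1}{z + 288} = \frac{1}{288 + z}$)
$A{\left(-132,1 \right)} H{\left(-6 \right)} = \frac{3 - 1}{288 - 6} = \frac{3 - 1}{282} = 2 \cdot \frac{1}{282} = \frac{1}{141}$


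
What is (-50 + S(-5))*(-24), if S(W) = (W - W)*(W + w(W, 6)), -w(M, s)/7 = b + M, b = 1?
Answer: 1200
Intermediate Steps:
w(M, s) = -7 - 7*M (w(M, s) = -7*(1 + M) = -7 - 7*M)
S(W) = 0 (S(W) = (W - W)*(W + (-7 - 7*W)) = 0*(-7 - 6*W) = 0)
(-50 + S(-5))*(-24) = (-50 + 0)*(-24) = -50*(-24) = 1200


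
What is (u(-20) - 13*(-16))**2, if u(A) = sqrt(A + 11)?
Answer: 43255 + 1248*I ≈ 43255.0 + 1248.0*I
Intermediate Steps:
u(A) = sqrt(11 + A)
(u(-20) - 13*(-16))**2 = (sqrt(11 - 20) - 13*(-16))**2 = (sqrt(-9) + 208)**2 = (3*I + 208)**2 = (208 + 3*I)**2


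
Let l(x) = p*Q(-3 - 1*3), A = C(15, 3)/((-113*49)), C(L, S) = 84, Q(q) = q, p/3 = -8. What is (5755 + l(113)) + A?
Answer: 4666097/791 ≈ 5899.0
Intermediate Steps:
p = -24 (p = 3*(-8) = -24)
A = -12/791 (A = 84/((-113*49)) = 84/(-5537) = 84*(-1/5537) = -12/791 ≈ -0.015171)
l(x) = 144 (l(x) = -24*(-3 - 1*3) = -24*(-3 - 3) = -24*(-6) = 144)
(5755 + l(113)) + A = (5755 + 144) - 12/791 = 5899 - 12/791 = 4666097/791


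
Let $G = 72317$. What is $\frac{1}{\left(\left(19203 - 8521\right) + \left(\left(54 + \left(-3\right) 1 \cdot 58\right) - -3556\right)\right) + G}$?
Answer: $\frac{1}{86435} \approx 1.1569 \cdot 10^{-5}$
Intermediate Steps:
$\frac{1}{\left(\left(19203 - 8521\right) + \left(\left(54 + \left(-3\right) 1 \cdot 58\right) - -3556\right)\right) + G} = \frac{1}{\left(\left(19203 - 8521\right) + \left(\left(54 + \left(-3\right) 1 \cdot 58\right) - -3556\right)\right) + 72317} = \frac{1}{\left(10682 + \left(\left(54 - 174\right) + 3556\right)\right) + 72317} = \frac{1}{\left(10682 + \left(-120 + 3556\right)\right) + 72317} = \frac{1}{\left(10682 + 3436\right) + 72317} = \frac{1}{14118 + 72317} = \frac{1}{86435}$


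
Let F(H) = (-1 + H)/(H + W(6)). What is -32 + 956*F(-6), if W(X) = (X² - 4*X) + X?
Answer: -1769/3 ≈ -589.67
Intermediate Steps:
W(X) = X² - 3*X
F(H) = (-1 + H)/(18 + H) (F(H) = (-1 + H)/(H + 6*(-3 + 6)) = (-1 + H)/(H + 6*3) = (-1 + H)/(H + 18) = (-1 + H)/(18 + H))
-32 + 956*F(-6) = -32 + 956*((-1 - 6)/(18 - 6)) = -32 + 956*(-7/12) = -32 - 1673/3 = -1769/3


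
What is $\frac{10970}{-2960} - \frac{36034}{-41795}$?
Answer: $- \frac{35183051}{12371320} \approx -2.8439$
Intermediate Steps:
$\frac{10970}{-2960} - \frac{36034}{-41795} = 10970 \left(- \frac{1}{2960}\right) - - \frac{36034}{41795} = - \frac{1097}{296} + \frac{36034}{41795} = - \frac{35183051}{12371320}$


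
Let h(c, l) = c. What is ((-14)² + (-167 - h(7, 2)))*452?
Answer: 9944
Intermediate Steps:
((-14)² + (-167 - h(7, 2)))*452 = ((-14)² + (-167 - 1*7))*452 = (196 + (-167 - 7))*452 = (196 - 174)*452 = 22*452 = 9944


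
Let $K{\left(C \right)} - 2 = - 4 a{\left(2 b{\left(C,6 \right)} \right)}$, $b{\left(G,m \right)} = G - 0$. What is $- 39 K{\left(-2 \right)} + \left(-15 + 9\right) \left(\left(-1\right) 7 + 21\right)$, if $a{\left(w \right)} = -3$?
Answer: $-630$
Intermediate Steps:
$b{\left(G,m \right)} = G$ ($b{\left(G,m \right)} = G + 0 = G$)
$K{\left(C \right)} = 14$ ($K{\left(C \right)} = 2 - -12 = 2 + 12 = 14$)
$- 39 K{\left(-2 \right)} + \left(-15 + 9\right) \left(\left(-1\right) 7 + 21\right) = \left(-39\right) 14 + \left(-15 + 9\right) \left(\left(-1\right) 7 + 21\right) = -546 - 6 \left(-7 + 21\right) = -546 - 84 = -630$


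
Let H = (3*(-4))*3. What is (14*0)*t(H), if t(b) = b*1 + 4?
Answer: 0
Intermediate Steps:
H = -36 (H = -12*3 = -36)
t(b) = 4 + b (t(b) = b + 4 = 4 + b)
(14*0)*t(H) = (14*0)*(4 - 36) = 0*(-32) = 0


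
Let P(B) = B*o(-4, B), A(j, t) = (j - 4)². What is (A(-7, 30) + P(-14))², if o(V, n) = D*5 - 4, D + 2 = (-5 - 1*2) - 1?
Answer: 769129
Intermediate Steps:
D = -10 (D = -2 + ((-5 - 1*2) - 1) = -2 + ((-5 - 2) - 1) = -2 + (-7 - 1) = -2 - 8 = -10)
A(j, t) = (-4 + j)²
o(V, n) = -54 (o(V, n) = -10*5 - 4 = -50 - 4 = -54)
P(B) = -54*B (P(B) = B*(-54) = -54*B)
(A(-7, 30) + P(-14))² = ((-4 - 7)² - 54*(-14))² = ((-11)² + 756)² = (121 + 756)² = 877² = 769129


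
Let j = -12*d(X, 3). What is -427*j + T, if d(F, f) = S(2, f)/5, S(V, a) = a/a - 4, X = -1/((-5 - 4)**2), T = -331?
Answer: -17027/5 ≈ -3405.4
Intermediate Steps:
X = -1/81 (X = -1/((-9)**2) = -1/81 ≈ -0.012346)
S(V, a) = -3 (S(V, a) = 1 - 4 = -3)
d(F, f) = -3/5
j = 36/5 (j = -12*(-3/5) = 36/5 ≈ 7.2000)
-427*j + T = -427*36/5 - 331 = -15372/5 - 331 = -17027/5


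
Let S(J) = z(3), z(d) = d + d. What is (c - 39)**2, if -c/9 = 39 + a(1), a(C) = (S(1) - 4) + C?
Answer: 173889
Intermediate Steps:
z(d) = 2*d
S(J) = 6 (S(J) = 2*3 = 6)
a(C) = 2 + C (a(C) = (6 - 4) + C = 2 + C)
c = -378 (c = -9*(39 + (2 + 1)) = -9*(39 + 3) = -9*42 = -378)
(c - 39)**2 = (-378 - 39)**2 = (-417)**2 = 173889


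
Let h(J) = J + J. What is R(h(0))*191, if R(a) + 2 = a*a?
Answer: -382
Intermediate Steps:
h(J) = 2*J
R(a) = -2 + a² (R(a) = -2 + a*a = -2 + a²)
R(h(0))*191 = (-2 + (2*0)²)*191 = (-2 + 0²)*191 = (-2 + 0)*191 = -2*191 = -382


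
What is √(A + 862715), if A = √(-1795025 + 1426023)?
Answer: √(862715 + I*√369002) ≈ 928.82 + 0.327*I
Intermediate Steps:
A = I*√369002 (A = √(-369002) = I*√369002 ≈ 607.46*I)
√(A + 862715) = √(I*√369002 + 862715) = √(862715 + I*√369002)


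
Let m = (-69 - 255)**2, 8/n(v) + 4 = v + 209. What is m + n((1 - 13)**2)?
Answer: 36636632/349 ≈ 1.0498e+5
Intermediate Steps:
n(v) = 8/(205 + v) (n(v) = 8/(-4 + (v + 209)) = 8/(-4 + (209 + v)) = 8/(205 + v))
m = 104976 (m = (-324)**2 = 104976)
m + n((1 - 13)**2) = 104976 + 8/(205 + (1 - 13)**2) = 104976 + 8/(205 + (-12)**2) = 104976 + 8/(205 + 144) = 104976 + 8/349 = 36636632/349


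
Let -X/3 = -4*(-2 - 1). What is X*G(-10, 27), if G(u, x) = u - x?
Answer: 1332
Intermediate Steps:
X = -36 (X = -(-12)*(-2 - 1) = -(-12)*(-3) = -3*12 = -36)
X*G(-10, 27) = -36*(-10 - 1*27) = -36*(-10 - 27) = -36*(-37) = 1332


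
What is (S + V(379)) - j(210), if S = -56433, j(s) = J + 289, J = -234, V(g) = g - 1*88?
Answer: -56197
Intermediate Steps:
V(g) = -88 + g (V(g) = g - 88 = -88 + g)
j(s) = 55 (j(s) = -234 + 289 = 55)
(S + V(379)) - j(210) = (-56433 + (-88 + 379)) - 1*55 = (-56433 + 291) - 55 = -56142 - 55 = -56197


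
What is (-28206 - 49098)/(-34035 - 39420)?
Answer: 25768/24485 ≈ 1.0524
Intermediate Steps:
(-28206 - 49098)/(-34035 - 39420) = -77304/(-73455) = -77304*(-1/73455) = 25768/24485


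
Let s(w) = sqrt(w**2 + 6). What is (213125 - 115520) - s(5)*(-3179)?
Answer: 97605 + 3179*sqrt(31) ≈ 1.1530e+5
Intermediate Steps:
s(w) = sqrt(6 + w**2)
(213125 - 115520) - s(5)*(-3179) = (213125 - 115520) - sqrt(6 + 5**2)*(-3179) = 97605 - sqrt(6 + 25)*(-3179) = 97605 - sqrt(31)*(-3179) = 97605 - (-3179)*sqrt(31) = 97605 + 3179*sqrt(31)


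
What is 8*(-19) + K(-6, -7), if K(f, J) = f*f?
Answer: -116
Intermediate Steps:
K(f, J) = f²
8*(-19) + K(-6, -7) = 8*(-19) + (-6)² = -152 + 36 = -116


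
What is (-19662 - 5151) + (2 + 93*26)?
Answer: -22393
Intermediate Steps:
(-19662 - 5151) + (2 + 93*26) = -24813 + (2 + 2418) = -24813 + 2420 = -22393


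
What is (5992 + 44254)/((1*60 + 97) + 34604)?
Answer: 50246/34761 ≈ 1.4455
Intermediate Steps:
(5992 + 44254)/((1*60 + 97) + 34604) = 50246/((60 + 97) + 34604) = 50246/(157 + 34604) = 50246/34761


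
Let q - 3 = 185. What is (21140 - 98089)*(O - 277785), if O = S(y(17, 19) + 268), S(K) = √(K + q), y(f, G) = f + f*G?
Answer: 21375277965 - 153898*√199 ≈ 2.1373e+10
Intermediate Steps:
y(f, G) = f + G*f
q = 188 (q = 3 + 185 = 188)
S(K) = √(188 + K) (S(K) = √(K + 188) = √(188 + K))
O = 2*√199 (O = √(188 + (17*(1 + 19) + 268)) = √(188 + (17*20 + 268)) = √(188 + (340 + 268)) = √(188 + 608) = √796 = 2*√199 ≈ 28.213)
(21140 - 98089)*(O - 277785) = (21140 - 98089)*(2*√199 - 277785) = -76949*(-277785 + 2*√199) = 21375277965 - 153898*√199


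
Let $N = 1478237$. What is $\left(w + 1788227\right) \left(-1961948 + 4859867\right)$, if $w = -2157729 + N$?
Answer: $3213024222465$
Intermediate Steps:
$w = -679492$ ($w = -2157729 + 1478237 = -679492$)
$\left(w + 1788227\right) \left(-1961948 + 4859867\right) = \left(-679492 + 1788227\right) \left(-1961948 + 4859867\right) = 1108735 \cdot 2897919 = 3213024222465$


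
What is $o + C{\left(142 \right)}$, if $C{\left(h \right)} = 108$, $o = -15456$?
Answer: $-15348$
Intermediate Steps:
$o + C{\left(142 \right)} = -15456 + 108 = -15348$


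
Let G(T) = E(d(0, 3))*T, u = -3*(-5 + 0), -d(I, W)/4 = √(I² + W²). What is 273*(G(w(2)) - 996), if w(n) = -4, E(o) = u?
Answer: -288288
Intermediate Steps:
d(I, W) = -4*√(I² + W²)
u = 15 (u = -3*(-5) = 15)
E(o) = 15
G(T) = 15*T
273*(G(w(2)) - 996) = 273*(15*(-4) - 996) = 273*(-60 - 996) = 273*(-1056) = -288288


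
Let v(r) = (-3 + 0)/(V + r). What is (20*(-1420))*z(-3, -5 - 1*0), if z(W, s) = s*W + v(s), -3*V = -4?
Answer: -4941600/11 ≈ -4.4924e+5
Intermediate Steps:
V = 4/3 (V = -1/3*(-4) = 4/3 ≈ 1.3333)
v(r) = -3/(4/3 + r) (v(r) = (-3 + 0)/(4/3 + r) = -3/(4/3 + r))
z(W, s) = -9/(4 + 3*s) + W*s (z(W, s) = s*W - 9/(4 + 3*s) = W*s - 9/(4 + 3*s) = -9/(4 + 3*s) + W*s)
(20*(-1420))*z(-3, -5 - 1*0) = (20*(-1420))*((-9 - 3*(-5 - 1*0)*(4 + 3*(-5 - 1*0)))/(4 + 3*(-5 - 1*0))) = -28400*(-9 - 3*(-5 + 0)*(4 + 3*(-5 + 0)))/(4 + 3*(-5 + 0)) = -28400*(-9 - 3*(-5)*(4 + 3*(-5)))/(4 + 3*(-5)) = -28400*(-9 - 3*(-5)*(4 - 15))/(4 - 15) = -28400*(-9 - 3*(-5)*(-11))/(-11) = -(-28400)*(-9 - 165)/11 = -(-28400)*(-174)/11 = -28400*174/11 = -4941600/11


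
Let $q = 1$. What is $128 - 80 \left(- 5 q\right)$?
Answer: $528$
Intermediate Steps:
$128 - 80 \left(- 5 q\right) = 128 - 80 \left(\left(-5\right) 1\right) = 128 - -400 = 128 + 400 = 528$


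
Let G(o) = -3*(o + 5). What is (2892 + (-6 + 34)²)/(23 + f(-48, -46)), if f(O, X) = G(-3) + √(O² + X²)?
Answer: -3676/243 + 7352*√1105/4131 ≈ 44.033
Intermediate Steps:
G(o) = -15 - 3*o (G(o) = -3*(5 + o) = -15 - 3*o)
f(O, X) = -6 + √(O² + X²) (f(O, X) = (-15 - 3*(-3)) + √(O² + X²) = (-15 + 9) + √(O² + X²) = -6 + √(O² + X²))
(2892 + (-6 + 34)²)/(23 + f(-48, -46)) = (2892 + (-6 + 34)²)/(23 + (-6 + √((-48)² + (-46)²))) = (2892 + 28²)/(23 + (-6 + √(2304 + 2116))) = (2892 + 784)/(23 + (-6 + √4420)) = 3676/(23 + (-6 + 2*√1105)) = 3676/(17 + 2*√1105)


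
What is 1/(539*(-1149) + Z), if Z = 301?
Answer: -1/619010 ≈ -1.6155e-6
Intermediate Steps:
1/(539*(-1149) + Z) = 1/(539*(-1149) + 301) = 1/(-619311 + 301) = 1/(-619010) = -1/619010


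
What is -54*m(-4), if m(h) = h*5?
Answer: 1080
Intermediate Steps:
m(h) = 5*h
-54*m(-4) = -270*(-4) = -54*(-20) = 1080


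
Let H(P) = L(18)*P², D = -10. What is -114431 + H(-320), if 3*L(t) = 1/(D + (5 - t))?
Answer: -7998139/69 ≈ -1.1592e+5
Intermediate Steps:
L(t) = 1/(3*(-5 - t)) (L(t) = 1/(3*(-10 + (5 - t))) = 1/(3*(-5 - t)))
H(P) = -P²/69 (H(P) = (-1/(15 + 3*18))*P² = (-1/(15 + 54))*P² = (-1/69)*P² = (-1*1/69)*P² = -P²/69)
-114431 + H(-320) = -114431 - 1/69*(-320)² = -114431 - 1/69*102400 = -114431 - 102400/69 = -7998139/69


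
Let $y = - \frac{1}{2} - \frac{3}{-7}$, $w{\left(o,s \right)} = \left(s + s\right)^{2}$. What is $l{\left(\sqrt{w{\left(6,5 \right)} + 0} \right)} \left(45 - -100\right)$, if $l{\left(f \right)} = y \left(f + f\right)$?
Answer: $- \frac{1450}{7} \approx -207.14$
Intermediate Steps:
$w{\left(o,s \right)} = 4 s^{2}$ ($w{\left(o,s \right)} = \left(2 s\right)^{2} = 4 s^{2}$)
$y = - \frac{1}{14}$ ($y = \left(-1\right) \frac{1}{2} - - \frac{3}{7} = - \frac{1}{2} + \frac{3}{7} = - \frac{1}{14} \approx -0.071429$)
$l{\left(f \right)} = - \frac{f}{7}$ ($l{\left(f \right)} = - \frac{f + f}{14} = - \frac{2 f}{14} = - \frac{f}{7}$)
$l{\left(\sqrt{w{\left(6,5 \right)} + 0} \right)} \left(45 - -100\right) = - \frac{\sqrt{4 \cdot 5^{2} + 0}}{7} \left(45 - -100\right) = - \frac{\sqrt{4 \cdot 25 + 0}}{7} \left(45 + 100\right) = - \frac{\sqrt{100 + 0}}{7} \cdot 145 = - \frac{\sqrt{100}}{7} \cdot 145 = \left(- \frac{1}{7}\right) 10 \cdot 145 = \left(- \frac{10}{7}\right) 145 = - \frac{1450}{7}$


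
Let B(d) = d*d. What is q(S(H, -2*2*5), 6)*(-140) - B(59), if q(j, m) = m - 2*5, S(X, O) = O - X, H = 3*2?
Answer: -2921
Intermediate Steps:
H = 6
B(d) = d**2
q(j, m) = -10 + m (q(j, m) = m - 10 = -10 + m)
q(S(H, -2*2*5), 6)*(-140) - B(59) = (-10 + 6)*(-140) - 1*59**2 = -4*(-140) - 1*3481 = 560 - 3481 = -2921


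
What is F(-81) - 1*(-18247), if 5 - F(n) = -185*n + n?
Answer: 3348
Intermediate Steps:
F(n) = 5 + 184*n (F(n) = 5 - (-185*n + n) = 5 - (-184)*n = 5 + 184*n)
F(-81) - 1*(-18247) = (5 + 184*(-81)) - 1*(-18247) = (5 - 14904) + 18247 = -14899 + 18247 = 3348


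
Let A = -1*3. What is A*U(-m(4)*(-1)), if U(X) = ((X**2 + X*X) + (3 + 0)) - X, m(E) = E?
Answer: -93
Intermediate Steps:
U(X) = 3 - X + 2*X**2 (U(X) = ((X**2 + X**2) + 3) - X = (2*X**2 + 3) - X = (3 + 2*X**2) - X = 3 - X + 2*X**2)
A = -3
A*U(-m(4)*(-1)) = -3*(3 - (-1)*4*(-1) + 2*(-4*(-1))**2) = -3*(3 - (-1)*(-4) + 2*(-1*(-4))**2) = -3*(3 - 1*4 + 2*4**2) = -3*(3 - 4 + 2*16) = -3*(3 - 4 + 32) = -3*31 = -93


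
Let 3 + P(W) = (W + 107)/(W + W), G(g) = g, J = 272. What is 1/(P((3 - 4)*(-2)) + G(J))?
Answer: 4/1185 ≈ 0.0033755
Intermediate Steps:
P(W) = -3 + (107 + W)/(2*W) (P(W) = -3 + (W + 107)/(W + W) = -3 + (107 + W)/((2*W)) = -3 + (107 + W)*(1/(2*W)) = -3 + (107 + W)/(2*W))
1/(P((3 - 4)*(-2)) + G(J)) = 1/((107 - 5*(3 - 4)*(-2))/(2*(((3 - 4)*(-2)))) + 272) = 1/((107 - (-5)*(-2))/(2*((-1*(-2)))) + 272) = 1/((½)*(107 - 5*2)/2 + 272) = 1/((½)*(½)*(107 - 10) + 272) = 1/((½)*(½)*97 + 272) = 1/(97/4 + 272) = 1/(1185/4) = 4/1185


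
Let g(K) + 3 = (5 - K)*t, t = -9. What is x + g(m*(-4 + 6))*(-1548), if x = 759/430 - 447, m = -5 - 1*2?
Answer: 115629909/430 ≈ 2.6891e+5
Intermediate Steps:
m = -7 (m = -5 - 2 = -7)
x = -191451/430 (x = 759*(1/430) - 447 = 759/430 - 447 = -191451/430 ≈ -445.23)
g(K) = -48 + 9*K (g(K) = -3 + (5 - K)*(-9) = -3 + (-45 + 9*K) = -48 + 9*K)
x + g(m*(-4 + 6))*(-1548) = -191451/430 + (-48 + 9*(-7*(-4 + 6)))*(-1548) = -191451/430 + (-48 + 9*(-7*2))*(-1548) = -191451/430 + (-48 + 9*(-14))*(-1548) = -191451/430 + (-48 - 126)*(-1548) = -191451/430 - 174*(-1548) = -191451/430 + 269352 = 115629909/430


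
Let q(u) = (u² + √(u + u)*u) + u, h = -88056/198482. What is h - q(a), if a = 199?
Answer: -3949835828/99241 - 199*√398 ≈ -43771.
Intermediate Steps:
h = -44028/99241 (h = -88056*1/198482 = -44028/99241 ≈ -0.44365)
q(u) = u + u² + √2*u^(3/2) (q(u) = (u² + √(2*u)*u) + u = (u² + (√2*√u)*u) + u = (u² + √2*u^(3/2)) + u = u + u² + √2*u^(3/2))
h - q(a) = -44028/99241 - (199 + 199² + √2*199^(3/2)) = -44028/99241 - (199 + 39601 + √2*(199*√199)) = -44028/99241 - (199 + 39601 + 199*√398) = -44028/99241 - (39800 + 199*√398) = -44028/99241 + (-39800 - 199*√398) = -3949835828/99241 - 199*√398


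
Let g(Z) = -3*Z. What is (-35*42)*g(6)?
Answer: 26460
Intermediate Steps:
(-35*42)*g(6) = (-35*42)*(-3*6) = -1470*(-18) = 26460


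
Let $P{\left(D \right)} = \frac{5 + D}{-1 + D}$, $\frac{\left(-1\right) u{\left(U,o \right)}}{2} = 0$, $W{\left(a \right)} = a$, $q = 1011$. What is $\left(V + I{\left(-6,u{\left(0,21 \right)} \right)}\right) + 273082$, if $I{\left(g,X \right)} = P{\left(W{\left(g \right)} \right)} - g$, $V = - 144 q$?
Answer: $\frac{892529}{7} \approx 1.275 \cdot 10^{5}$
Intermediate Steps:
$u{\left(U,o \right)} = 0$ ($u{\left(U,o \right)} = \left(-2\right) 0 = 0$)
$P{\left(D \right)} = \frac{5 + D}{-1 + D}$
$V = -145584$ ($V = \left(-144\right) 1011 = -145584$)
$I{\left(g,X \right)} = - g + \frac{5 + g}{-1 + g}$ ($I{\left(g,X \right)} = \frac{5 + g}{-1 + g} - g = - g + \frac{5 + g}{-1 + g}$)
$\left(V + I{\left(-6,u{\left(0,21 \right)} \right)}\right) + 273082 = \left(-145584 + \frac{5 - 6 - - 6 \left(-1 - 6\right)}{-1 - 6}\right) + 273082 = \left(-145584 + \frac{5 - 6 - \left(-6\right) \left(-7\right)}{-7}\right) + 273082 = \left(-145584 - \frac{5 - 6 - 42}{7}\right) + 273082 = \left(-145584 - - \frac{43}{7}\right) + 273082 = \left(-145584 + \frac{43}{7}\right) + 273082 = - \frac{1019045}{7} + 273082 = \frac{892529}{7}$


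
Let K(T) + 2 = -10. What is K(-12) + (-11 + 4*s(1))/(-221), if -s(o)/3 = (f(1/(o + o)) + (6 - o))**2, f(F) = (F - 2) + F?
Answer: -2449/221 ≈ -11.081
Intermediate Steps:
K(T) = -12 (K(T) = -2 - 10 = -12)
f(F) = -2 + 2*F (f(F) = (-2 + F) + F = -2 + 2*F)
s(o) = -3*(4 + 1/o - o)**2 (s(o) = -3*((-2 + 2/(o + o)) + (6 - o))**2 = -3*((-2 + 2/((2*o))) + (6 - o))**2 = -3*((-2 + 2*(1/(2*o))) + (6 - o))**2 = -3*((-2 + 1/o) + (6 - o))**2 = -3*(4 + 1/o - o)**2)
K(-12) + (-11 + 4*s(1))/(-221) = -12 + (-11 + 4*(-3*(-1 + 1*(-4 + 1))**2/1**2))/(-221) = -12 + (-11 + 4*(-3*1*(-1 + 1*(-3))**2))*(-1/221) = -12 + (-11 + 4*(-3*1*(-1 - 3)**2))*(-1/221) = -12 + (-11 + 4*(-3*1*(-4)**2))*(-1/221) = -12 + (-11 + 4*(-3*1*16))*(-1/221) = -12 + (-11 + 4*(-48))*(-1/221) = -12 + (-11 - 192)*(-1/221) = -12 - 203*(-1/221) = -12 + 203/221 = -2449/221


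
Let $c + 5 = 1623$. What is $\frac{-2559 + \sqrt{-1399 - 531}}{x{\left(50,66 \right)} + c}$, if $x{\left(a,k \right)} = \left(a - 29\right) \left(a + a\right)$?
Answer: $- \frac{2559}{3718} + \frac{i \sqrt{1930}}{3718} \approx -0.68827 + 0.011816 i$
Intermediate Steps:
$c = 1618$ ($c = -5 + 1623 = 1618$)
$x{\left(a,k \right)} = 2 a \left(-29 + a\right)$ ($x{\left(a,k \right)} = \left(-29 + a\right) 2 a = 2 a \left(-29 + a\right)$)
$\frac{-2559 + \sqrt{-1399 - 531}}{x{\left(50,66 \right)} + c} = \frac{-2559 + \sqrt{-1399 - 531}}{2 \cdot 50 \left(-29 + 50\right) + 1618} = \frac{-2559 + \sqrt{-1930}}{2 \cdot 50 \cdot 21 + 1618} = \frac{-2559 + i \sqrt{1930}}{2100 + 1618} = \frac{-2559 + i \sqrt{1930}}{3718} = \left(-2559 + i \sqrt{1930}\right) \frac{1}{3718} = - \frac{2559}{3718} + \frac{i \sqrt{1930}}{3718}$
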